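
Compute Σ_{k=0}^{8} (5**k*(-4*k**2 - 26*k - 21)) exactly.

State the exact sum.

Σ = -226562501

Ratio r(k) = 5*(4*k**2 + 34*k + 51)/(4*k**2 + 26*k + 21).
Gosper form: A/B · C(k+1)/C(k) with A=5, B=1, C=k**2 + 13*k/2 + 21/4.
f must satisfy (5)·f(k+1) − (1)·f(k) = k**2 + 13*k/2 + 21/4.
deg f ≤ 2 (via 0,0,2).
Coefficient equations give f(k) = (k**2 + 4*k - 1)/4.
Get s_k = R·t_k = 5**k*(-k**2 - 4*k + 1) with R(k) = B(k−1)f(k)/C(k) = (k**2 + 4*k - 1)/(4*k**2 + 26*k + 21).
Δs = 5**k*(-4*k**2 - 26*k - 21), as required.
Telescoping: Σ = s_(9) − s_(0) = -226562500 − (1) = -226562501.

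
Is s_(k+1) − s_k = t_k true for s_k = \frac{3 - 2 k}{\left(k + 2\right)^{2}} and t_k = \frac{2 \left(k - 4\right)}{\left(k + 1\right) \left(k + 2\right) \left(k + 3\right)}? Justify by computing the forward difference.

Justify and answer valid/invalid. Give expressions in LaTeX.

Invalid: residual \frac{- 4 k^{2} + k + 25}{k^{5} + 11 k^{4} + 47 k^{3} + 97 k^{2} + 96 k + 36} ≠ 0.

s_(k+1) = (1 - 2*k)/(k + 3)**2
s_(k+1) − s_k = (2*k**2 - 4*k - 23)/(k**4 + 10*k**3 + 37*k**2 + 60*k + 36)
(s_(k+1) − s_k) − t_k = (-4*k**2 + k + 25)/(k**5 + 11*k**4 + 47*k**3 + 97*k**2 + 96*k + 36)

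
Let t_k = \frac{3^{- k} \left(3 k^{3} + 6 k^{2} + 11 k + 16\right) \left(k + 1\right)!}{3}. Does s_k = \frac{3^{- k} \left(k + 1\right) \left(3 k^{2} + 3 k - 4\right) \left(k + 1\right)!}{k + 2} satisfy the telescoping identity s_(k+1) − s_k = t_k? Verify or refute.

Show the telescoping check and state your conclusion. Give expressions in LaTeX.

s_(k+1) = (k + 2)*(3*k**2 + 9*k + 2)*factorial(k + 2)/(3*3**k*(k + 3))
s_(k+1) − s_k = (3*k**5 + 18*k**4 + 47*k**3 + 93*k**2 + 117*k + 52)*factorial(k + 1)/(3*3**k*(k + 2)*(k + 3))
(s_(k+1) − s_k) − t_k = -(3*k**4 + 12*k**3 + 14*k**2 + 29*k + 44)*factorial(k + 1)/(3*3**k*(k + 2)*(k + 3))

Invalid: residual - \frac{3^{- k} \left(3 k^{4} + 12 k^{3} + 14 k^{2} + 29 k + 44\right) \left(k + 1\right)!}{3 \left(k + 2\right) \left(k + 3\right)} ≠ 0.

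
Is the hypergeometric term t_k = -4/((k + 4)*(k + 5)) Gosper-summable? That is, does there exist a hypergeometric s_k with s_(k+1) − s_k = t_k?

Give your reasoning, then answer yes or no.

Yes. s_k = -k/(k + 4).

Ratio r(k) = (k + 4)/(k + 6).
Take A(k)=k + 4, B(k)=k + 6, C(k)=1.
f must satisfy (k + 4)·f(k+1) − (k + 5)·f(k) = 1.
Bound: deg f ≤ 1.
Match coefficients ⇒ f(k) = k/4.
Certificate R = B(k−1)f/C = k*(k + 5)/4 gives s_k = -k/(k + 4).
s_(k+1) − s_k = -4/(k**2 + 9*k + 20) = t_k.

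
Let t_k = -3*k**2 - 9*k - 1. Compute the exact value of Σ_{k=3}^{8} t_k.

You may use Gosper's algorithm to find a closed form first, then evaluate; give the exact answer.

Σ = -900

Compute t_(k+1)/t_k: get (3*k**2 + 15*k + 13)/(3*k**2 + 9*k + 1).
So A=1 and B=1, with C=k**2 + 3*k + 1/3.
f must satisfy (1)·f(k+1) − (1)·f(k) = k**2 + 3*k + 1/3.
Bound: deg f ≤ 3.
Solving with deg f ≤ 3: f(k) = k*(k**2 + 3*k - 3)/3.
R(k) = B(k−1)·f(k)/C(k) = k*(k**2 + 3*k - 3)/(3*k**2 + 9*k + 1); s_k = R·t_k = k*(-k**2 - 3*k + 3).
Verify: -3*k**2 - 9*k - 1 matches t_k.
Telescoping: Σ = s_(9) − s_(3) = -945 − (-45) = -900.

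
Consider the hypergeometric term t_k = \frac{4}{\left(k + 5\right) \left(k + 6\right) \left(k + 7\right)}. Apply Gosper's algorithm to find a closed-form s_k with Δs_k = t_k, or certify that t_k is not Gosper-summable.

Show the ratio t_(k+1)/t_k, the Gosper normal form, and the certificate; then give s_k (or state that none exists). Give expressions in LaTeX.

s_k = \frac{k \left(k + 11\right)}{15 \left(k + 5\right) \left(k + 6\right)}

Step 1: r(k) = (k + 5)/(k + 8).
A = k + 5, B = k + 8, C = 1.
Set up (k + 5)·f(k+1) − (k + 7)·f(k) − (1) = 0.
Bound: deg f ≤ 2.
Solve for f: f(k) = k*(k + 11)/60 (degree 2 ≤ 2).
R(k) = B(k−1)·f(k)/C(k) = k*(k + 7)*(k + 11)/60; s_k = R·t_k = k*(k + 11)/(15*(k + 5)*(k + 6)).
Check: Δs_k = 4/(k**3 + 18*k**2 + 107*k + 210). ✓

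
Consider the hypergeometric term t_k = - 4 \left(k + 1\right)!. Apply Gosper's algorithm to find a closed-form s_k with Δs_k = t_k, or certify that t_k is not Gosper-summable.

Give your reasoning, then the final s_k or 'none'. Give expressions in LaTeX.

none — t_k is not Gosper-summable

t_(k+1)/t_k = k + 2.
A = k + 2, B = 1, C = 1.
f must satisfy (k + 2)·f(k+1) − (1)·f(k) = 1.
From deg A=1, deg B=0, deg C=0: d=-1.
d = -1 < 0 ⇒ no nonzero polynomial f; not summable.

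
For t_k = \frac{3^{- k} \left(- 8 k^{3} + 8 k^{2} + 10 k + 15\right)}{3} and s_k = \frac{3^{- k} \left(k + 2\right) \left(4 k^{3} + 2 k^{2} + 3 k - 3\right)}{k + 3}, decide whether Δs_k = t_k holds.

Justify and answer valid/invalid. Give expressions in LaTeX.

Invalid: residual \frac{2 \cdot 3^{- k} \left(4 k^{4} + 14 k^{3} - 14 k^{2} - 18 k - 27\right)}{3 \left(k^{2} + 7 k + 12\right)} ≠ 0.

s_(k+1) = (k + 3)*(3*k + 4*(k + 1)**3 + 2*(k + 1)**2)/(3*3**k*(k + 4))
s_(k+1) − s_k = (-8*k**5 - 40*k**4 - 2*k**3 + 153*k**2 + 189*k + 126)/(3*3**k*(k**2 + 7*k + 12))
(s_(k+1) − s_k) − t_k = 2*(4*k**4 + 14*k**3 - 14*k**2 - 18*k - 27)/(3*3**k*(k**2 + 7*k + 12))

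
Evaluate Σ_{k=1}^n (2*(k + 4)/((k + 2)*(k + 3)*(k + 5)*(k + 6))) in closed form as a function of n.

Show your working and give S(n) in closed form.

S(n) = n*(n + 9)/(18*(n**2 + 9*n + 18))

Ratio r(k) = (k + 2)*(k + 5)**2/((k + 4)**2*(k + 7)).
Gosper form: A/B · C(k+1)/C(k) with A=k + 2, B=k + 7, C=k**2 + 8*k + 16.
Need (k + 2)·f(k+1) − (k + 6)·f(k) = k**2 + 8*k + 16.
d = 4 from the (1,1,2) case.
Solving with deg f ≤ 4: f(k) = k*(k + 3)*(k + 4)*(k + 7)/20.
Get s_k = R·t_k = k*(k + 7)/(10*(k**2 + 7*k + 10)) with R(k) = B(k−1)f(k)/C(k) = k*(k + 3)*(k + 6)*(k + 7)/(20*(k + 4)).
Check: Δs_k = 2*(k + 4)/(k**4 + 16*k**3 + 91*k**2 + 216*k + 180). ✓
Telescope: S(n) = s_(n+1) − s_(1) = (n**2 + 9*n + 8)/(10*(n**2 + 9*n + 18)) − (2/45) = n*(n + 9)/(18*(n**2 + 9*n + 18)).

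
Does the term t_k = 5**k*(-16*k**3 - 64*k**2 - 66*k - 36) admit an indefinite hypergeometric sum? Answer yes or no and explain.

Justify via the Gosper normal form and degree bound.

r(k) = 5*(8*k**3 + 56*k**2 + 121*k + 91)/(8*k**3 + 32*k**2 + 33*k + 18) after simplifying.
Normal form (A,B,C) = (5, 1, k**3 + 4*k**2 + 33*k/8 + 9/4).
f must satisfy (5)·f(k+1) − (1)·f(k) = k**3 + 4*k**2 + 33*k/8 + 9/4.
Bound: deg f ≤ 3.
Coefficient equations give f(k) = (4*k**3 + k**2 - k + 4)/16.
Then R = B(k−1)f/C = (4*k**3 + k**2 - k + 4)/(2*(8*k**3 + 32*k**2 + 33*k + 18)), so s_k = R(k)·t_k = 5**k*(-4*k**3 - k**2 + k - 4).
s_(k+1) − s_k = 5**k*(-16*k**3 - 64*k**2 - 66*k - 36) = t_k.

Yes. s_k = 5**k*(-4*k**3 - k**2 + k - 4).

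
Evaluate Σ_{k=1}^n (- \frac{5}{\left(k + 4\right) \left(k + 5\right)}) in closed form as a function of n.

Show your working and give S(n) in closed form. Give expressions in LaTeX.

S(n) = - \frac{n}{n + 5}

Step 1: r(k) = (k + 4)/(k + 6).
Factor: A=k + 4; B=k + 6; C=1.
Need (k + 4)·f(k+1) − (k + 5)·f(k) = 1.
d = 1 from the (1,1,0) case.
Solving with deg f ≤ 1: f(k) = k/4.
Certificate R = B(k−1)f/C = k*(k + 5)/4 gives s_k = -5*k/(4*k + 16).
Verify: -5/(k**2 + 9*k + 20) matches t_k.
Telescope: S(n) = s_(n+1) − s_(1) = 5*(-n - 1)/(4*(n + 5)) − (-1/4) = -n/(n + 5).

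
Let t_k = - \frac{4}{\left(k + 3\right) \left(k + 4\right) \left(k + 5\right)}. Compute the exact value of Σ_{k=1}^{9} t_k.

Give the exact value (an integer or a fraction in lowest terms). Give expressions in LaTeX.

The ratio is (k + 3)/(k + 6).
Take A(k)=k + 3, B(k)=k + 6, C(k)=1.
f must satisfy (k + 3)·f(k+1) − (k + 5)·f(k) = 1.
Bound: deg f ≤ 2.
Solving with deg f ≤ 2: f(k) = k*(k + 7)/24.
So s_k = (B(k−1)f/C)·t_k = (k*(k + 5)*(k + 7)/24)·t_k = k*(-k - 7)/(6*(k + 3)*(k + 4)).
Verify: -4/(k**3 + 12*k**2 + 47*k + 60) matches t_k.
Sum = s_(10) − s_(1); s_(10) = -85/546, s_(1) = -1/15 ⇒ -81/910.

Σ = -81/910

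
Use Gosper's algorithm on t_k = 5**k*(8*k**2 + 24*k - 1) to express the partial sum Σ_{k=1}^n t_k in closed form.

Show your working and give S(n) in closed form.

Step 1: r(k) = 5*(8*k**2 + 40*k + 31)/(8*k**2 + 24*k - 1).
So A=5 and B=1, with C=k**2 + 3*k - 1/8.
Set up (5)·f(k+1) − (1)·f(k) − (k**2 + 3*k - 1/8) = 0.
deg f ≤ 2 (via 0,0,2).
Coefficient equations give f(k) = (2*k**2 + k - 4)/8.
Certificate R = B(k−1)f/C = (2*k**2 + k - 4)/(8*k**2 + 24*k - 1) gives s_k = 5**k*(2*k**2 + k - 4).
Check: Δs_k = 5**k*(8*k**2 + 24*k - 1). ✓
Telescope: S(n) = s_(n+1) − s_(1) = 5**(n + 1)*(2*n**2 + 5*n - 1) − (-5) = 10*5**n*n**2 + 25*5**n*n - 5*5**n + 5.

S(n) = 10*5**n*n**2 + 25*5**n*n - 5*5**n + 5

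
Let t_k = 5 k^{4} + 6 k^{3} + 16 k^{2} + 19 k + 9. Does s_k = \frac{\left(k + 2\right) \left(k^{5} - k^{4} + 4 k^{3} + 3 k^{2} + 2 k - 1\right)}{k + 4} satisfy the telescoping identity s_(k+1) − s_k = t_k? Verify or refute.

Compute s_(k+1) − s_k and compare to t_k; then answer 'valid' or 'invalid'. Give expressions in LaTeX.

Invalid: residual \frac{2 \left(- 4 k^{5} - 27 k^{4} - 36 k^{3} - 80 k^{2} - 83 k - 37\right)}{k^{2} + 9 k + 20} ≠ 0.

s_(k+1) = (k**6 + 7*k**5 + 22*k**4 + 49*k**3 + 78*k**2 + 71*k + 24)/(k + 5)
s_(k+1) − s_k = (5*k**6 + 43*k**5 + 116*k**4 + 211*k**3 + 340*k**2 + 295*k + 106)/(k**2 + 9*k + 20)
(s_(k+1) − s_k) − t_k = 2*(-4*k**5 - 27*k**4 - 36*k**3 - 80*k**2 - 83*k - 37)/(k**2 + 9*k + 20)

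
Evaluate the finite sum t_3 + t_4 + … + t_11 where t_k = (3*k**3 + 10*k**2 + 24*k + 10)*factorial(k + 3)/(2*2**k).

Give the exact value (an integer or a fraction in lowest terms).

r(k) = (3*k**4 + 31*k**3 + 129*k**2 + 259*k + 188)/(2*(3*k**3 + 10*k**2 + 24*k + 10)) after simplifying.
Gosper form: A/B · C(k+1)/C(k) with A=k/2 + 2, B=1, C=k**3 + 10*k**2/3 + 8*k + 10/3.
Key eq: (k/2 + 2)·f(k+1) = (1)·f(k) + (k**3 + 10*k**2/3 + 8*k + 10/3).
Degrees (1,0,3) ⇒ d ≤ 2.
Solve for f: f(k) = 2*(3*k**2 - 2*k + 3)/3 (degree 2 ≤ 2).
Then R = B(k−1)f/C = 2*(3*k**2 - 2*k + 3)/(3*k**3 + 10*k**2 + 24*k + 10), so s_k = R(k)·t_k = (3*k**2 - 2*k + 3)*factorial(k + 3)/2**k.
Verify: (3*k**3 + 10*k**2 + 24*k + 10)*factorial(k + 3)/(2*2**k) matches t_k.
Evaluate s at k=12 and k=3: 262428791625/2 and 2160; difference 262428787305/2.

Σ = 262428787305/2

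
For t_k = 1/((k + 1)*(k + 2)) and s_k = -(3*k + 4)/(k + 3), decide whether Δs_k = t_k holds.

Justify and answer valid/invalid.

Invalid: residual 2*(-3*k**2 - 11*k - 11)/(k**4 + 10*k**3 + 35*k**2 + 50*k + 24) ≠ 0.

s_(k+1) = (-3*k - 7)/(k + 4)
s_(k+1) − s_k = -5/(k**2 + 7*k + 12)
(s_(k+1) − s_k) − t_k = 2*(-3*k**2 - 11*k - 11)/(k**4 + 10*k**3 + 35*k**2 + 50*k + 24)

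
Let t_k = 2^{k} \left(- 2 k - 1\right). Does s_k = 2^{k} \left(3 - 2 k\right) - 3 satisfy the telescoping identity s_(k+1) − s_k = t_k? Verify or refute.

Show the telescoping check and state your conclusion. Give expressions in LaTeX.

valid; difference matches t_k

s_(k+1) = 2**(k + 1)*(1 - 2*k) - 3
s_(k+1) − s_k = 2**k*(-2*k - 1)
(s_(k+1) − s_k) − t_k = 0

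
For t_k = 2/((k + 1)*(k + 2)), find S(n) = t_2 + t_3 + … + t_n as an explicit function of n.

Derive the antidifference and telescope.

S(n) = 2*(n - 1)/(3*(n + 2))

r(k) = (k + 1)/(k + 3) after simplifying.
So A=k + 1 and B=k + 3, with C=1.
Key eq: (k + 1)·f(k+1) = (k + 2)·f(k) + (1).
Degrees (1,1,0) ⇒ d ≤ 1.
Match coefficients ⇒ f(k) = k.
Get s_k = R·t_k = 2*k/(k + 1) with R(k) = B(k−1)f(k)/C(k) = k*(k + 2).
s_(k+1) − s_k = 2/(k**2 + 3*k + 2) = t_k.
s_(n+1) = 2*(n + 1)/(n + 2) and s_(2) = 4/3, so S(n) = 2*(n - 1)/(3*(n + 2)).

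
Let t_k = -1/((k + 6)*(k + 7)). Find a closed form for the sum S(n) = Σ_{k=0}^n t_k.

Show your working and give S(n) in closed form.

r(k) = (k + 6)/(k + 8) after simplifying.
Factor: A=k + 6; B=k + 8; C=1.
Set up (k + 6)·f(k+1) − (k + 7)·f(k) − (1) = 0.
d = 1 from the (1,1,0) case.
Solve for f: f(k) = k/6 (degree 1 ≤ 1).
R(k) = B(k−1)·f(k)/C(k) = k*(k + 7)/6; s_k = R·t_k = -k/(6*k + 36).
Δs = -1/(k**2 + 13*k + 42), as required.
Telescope: S(n) = s_(n+1) − s_(0) = (-n - 1)/(6*(n + 7)) − (0) = (-n - 1)/(6*(n + 7)).

S(n) = (-n - 1)/(6*(n + 7))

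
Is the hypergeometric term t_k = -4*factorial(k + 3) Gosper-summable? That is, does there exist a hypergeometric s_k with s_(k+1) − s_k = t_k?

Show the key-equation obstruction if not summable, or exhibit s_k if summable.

No. Not Gosper-summable.

The ratio is k + 4.
Take A(k)=k + 4, B(k)=1, C(k)=1.
Set up (k + 4)·f(k+1) − (1)·f(k) − (1) = 0.
Bound: deg f ≤ -1.
Bound -1 < 0, so the key equation has no polynomial solution.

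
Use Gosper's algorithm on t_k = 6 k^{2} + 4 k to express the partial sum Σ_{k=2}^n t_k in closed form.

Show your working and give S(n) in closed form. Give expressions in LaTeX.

S(n) = 2 n^{3} + 5 n^{2} + 3 n - 10

Compute t_(k+1)/t_k: get (3*k**2 + 8*k + 5)/(k*(3*k + 2)).
Take A(k)=1, B(k)=1, C(k)=k**2 + 2*k/3.
Need (1)·f(k+1) − (1)·f(k) = k**2 + 2*k/3.
Bound: deg f ≤ 3.
Match coefficients ⇒ f(k) = k*(k - 1)*(2*k + 1)/6.
R(k) = B(k−1)·f(k)/C(k) = (k - 1)*(2*k + 1)/(2*(3*k + 2)); s_k = R·t_k = k*(2*k**2 - k - 1).
Verify: 2*k*(3*k + 2) matches t_k.
s_(n+1) = n*(2*n**2 + 5*n + 3) and s_(2) = 10, so S(n) = 2*n**3 + 5*n**2 + 3*n - 10.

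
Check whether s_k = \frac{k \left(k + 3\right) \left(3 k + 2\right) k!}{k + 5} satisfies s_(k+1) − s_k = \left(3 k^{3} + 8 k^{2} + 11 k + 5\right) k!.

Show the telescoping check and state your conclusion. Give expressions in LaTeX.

Invalid: residual - \frac{2 \left(3 k^{4} + 23 k^{3} + 48 k^{2} + 58 k + 25\right) k!}{\left(k + 5\right) \left(k + 6\right)} ≠ 0.

s_(k+1) = (k + 1)*(k + 4)*(3*k + 5)*factorial(k + 1)/(k + 6)
s_(k+1) − s_k = (3*k**5 + 35*k**4 + 143*k**3 + 270*k**2 + 269*k + 100)*factorial(k)/((k + 5)*(k + 6))
(s_(k+1) − s_k) − t_k = -2*(3*k**4 + 23*k**3 + 48*k**2 + 58*k + 25)*factorial(k)/((k + 5)*(k + 6))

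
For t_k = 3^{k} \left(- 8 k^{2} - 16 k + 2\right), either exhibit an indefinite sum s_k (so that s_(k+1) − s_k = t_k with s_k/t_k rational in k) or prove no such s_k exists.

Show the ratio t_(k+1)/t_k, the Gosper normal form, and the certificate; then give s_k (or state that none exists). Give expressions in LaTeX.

r(k) = 3*(4*k**2 + 16*k + 11)/(4*k**2 + 8*k - 1) after simplifying.
A = 3, B = 1, C = k**2 + 2*k - 1/4.
Key eq: (3)·f(k+1) = (1)·f(k) + (k**2 + 2*k - 1/4).
Degrees (0,0,2) ⇒ d ≤ 2.
Coefficient equations give f(k) = (4*k**2 - 4*k - 1)/8.
Then R = B(k−1)f/C = (4*k**2 - 4*k - 1)/(2*(4*k**2 + 8*k - 1)), so s_k = R(k)·t_k = 3**k*(-4*k**2 + 4*k + 1).
Check: Δs_k = 3**k*(-8*k**2 - 16*k + 2). ✓

s_k = 3^{k} \left(- 4 k^{2} + 4 k + 1\right)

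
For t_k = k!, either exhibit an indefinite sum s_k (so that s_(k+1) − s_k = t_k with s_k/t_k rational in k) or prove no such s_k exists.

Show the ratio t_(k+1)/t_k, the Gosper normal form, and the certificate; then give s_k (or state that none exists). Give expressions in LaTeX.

Step 1: r(k) = k + 1.
Normal form (A,B,C) = (k + 1, 1, 1).
Need (k + 1)·f(k+1) − (1)·f(k) = 1.
deg f ≤ -1 (via 1,0,0).
d = -1 < 0 ⇒ no nonzero polynomial f; not summable.

no hypergeometric antidifference exists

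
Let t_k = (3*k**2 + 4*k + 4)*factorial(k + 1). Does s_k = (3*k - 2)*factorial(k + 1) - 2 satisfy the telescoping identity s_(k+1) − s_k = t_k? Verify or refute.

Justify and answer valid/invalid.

s_(k+1) = (3*k + 1)*factorial(k + 2) - 2
s_(k+1) − s_k = (3*k**2 + 4*k + 4)*factorial(k + 1)
(s_(k+1) − s_k) − t_k = 0

valid; difference matches t_k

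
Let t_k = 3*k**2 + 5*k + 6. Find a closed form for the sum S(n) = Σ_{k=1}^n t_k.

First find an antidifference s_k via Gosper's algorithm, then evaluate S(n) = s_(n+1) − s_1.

S(n) = n*(n**2 + 4*n + 9)

r(k) = (3*k**2 + 11*k + 14)/(3*k**2 + 5*k + 6) after simplifying.
A = 1, B = 1, C = k**2 + 5*k/3 + 2.
Key eq: (1)·f(k+1) = (1)·f(k) + (k**2 + 5*k/3 + 2).
d = 3 from the (0,0,2) case.
Match coefficients ⇒ f(k) = k*(k**2 + k + 4)/3.
Get s_k = R·t_k = k*(k**2 + k + 4) with R(k) = B(k−1)f(k)/C(k) = k*(k**2 + k + 4)/(3*k**2 + 5*k + 6).
s_(k+1) − s_k = 3*k**2 + 5*k + 6 = t_k.
s_(n+1) = n**3 + 4*n**2 + 9*n + 6 and s_(1) = 6, so S(n) = n*(n**2 + 4*n + 9).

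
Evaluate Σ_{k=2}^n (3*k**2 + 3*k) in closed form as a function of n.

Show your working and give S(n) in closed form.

S(n) = n**3 + 3*n**2 + 2*n - 6

The ratio is (k + 2)/k.
So A=1 and B=1, with C=k**2 + k.
Need (1)·f(k+1) − (1)·f(k) = k**2 + k.
deg f ≤ 3 (via 0,0,2).
Coefficient equations give f(k) = k*(k - 1)*(k + 1)/3.
R(k) = B(k−1)·f(k)/C(k) = (k - 1)/3; s_k = R·t_k = k**3 - k.
Check: Δs_k = 3*k*(k + 1). ✓
Telescope: S(n) = s_(n+1) − s_(2) = n*(n**2 + 3*n + 2) − (6) = n**3 + 3*n**2 + 2*n - 6.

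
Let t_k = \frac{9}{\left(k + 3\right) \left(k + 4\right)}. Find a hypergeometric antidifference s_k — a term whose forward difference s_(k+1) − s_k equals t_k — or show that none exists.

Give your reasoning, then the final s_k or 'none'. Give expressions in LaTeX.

Compute t_(k+1)/t_k: get (k + 3)/(k + 5).
A = k + 3, B = k + 5, C = 1.
Need (k + 3)·f(k+1) − (k + 4)·f(k) = 1.
Degrees (1,1,0) ⇒ d ≤ 1.
Coefficient equations give f(k) = k/3.
Certificate R = B(k−1)f/C = k*(k + 4)/3 gives s_k = 3*k/(k + 3).
Check: Δs_k = 9/(k**2 + 7*k + 12). ✓

s_k = \frac{3 k}{k + 3}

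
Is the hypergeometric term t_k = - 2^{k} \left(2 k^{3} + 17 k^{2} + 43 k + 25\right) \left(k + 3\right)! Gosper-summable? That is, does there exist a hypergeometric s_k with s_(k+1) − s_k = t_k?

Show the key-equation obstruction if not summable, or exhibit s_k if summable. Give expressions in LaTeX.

Ratio r(k) = 2*(2*k**4 + 31*k**3 + 175*k**2 + 419*k + 348)/(2*k**3 + 17*k**2 + 43*k + 25).
Normal form (A,B,C) = (2*k + 8, 1, k**3 + 17*k**2/2 + 43*k/2 + 25/2).
Solve (2*k + 8)·f(k+1) − (1)·f(k) = k**3 + 17*k**2/2 + 43*k/2 + 25/2.
Degrees (1,0,3) ⇒ d ≤ 2.
Match coefficients ⇒ f(k) = (k**2 + 3*k - 1)/2.
Then R = B(k−1)f/C = (k**2 + 3*k - 1)/(2*k**3 + 17*k**2 + 43*k + 25), so s_k = R(k)·t_k = -2**k*(k**2 + 3*k - 1)*factorial(k + 3).
Check: Δs_k = -2**k*(2*k**3 + 17*k**2 + 43*k + 25)*factorial(k + 3). ✓

Yes. s_k = - 2^{k} \left(k^{2} + 3 k - 1\right) \left(k + 3\right)!.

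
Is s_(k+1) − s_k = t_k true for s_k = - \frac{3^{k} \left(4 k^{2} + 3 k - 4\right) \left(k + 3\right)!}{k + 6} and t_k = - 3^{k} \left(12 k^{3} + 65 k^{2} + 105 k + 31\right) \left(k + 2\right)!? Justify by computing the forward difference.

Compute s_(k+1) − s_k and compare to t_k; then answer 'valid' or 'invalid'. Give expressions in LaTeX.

Invalid: residual \frac{3^{k + 1} \left(12 k^{4} + 137 k^{3} + 491 k^{2} + 658 k + 190\right) \left(k + 2\right)!}{\left(k + 6\right) \left(k + 7\right)} ≠ 0.

s_(k+1) = -3**(k + 1)*(4*k**2 + 11*k + 3)*factorial(k + 4)/(k + 7)
s_(k+1) − s_k = -3**k*(12*k**4 + 149*k**3 + 596*k**2 + 865*k + 244)*factorial(k + 3)/((k + 6)*(k + 7))
(s_(k+1) − s_k) − t_k = 3**(k + 1)*(12*k**4 + 137*k**3 + 491*k**2 + 658*k + 190)*factorial(k + 2)/((k + 6)*(k + 7))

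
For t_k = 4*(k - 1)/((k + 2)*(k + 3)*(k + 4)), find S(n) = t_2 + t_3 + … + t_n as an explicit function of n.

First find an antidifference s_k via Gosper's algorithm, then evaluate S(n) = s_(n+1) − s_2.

S(n) = n*(n - 1)/(2*(n**2 + 7*n + 12))

r(k) = k*(k + 2)/((k - 1)*(k + 5)) after simplifying.
A = k + 2, B = k + 5, C = k - 1.
Set up (k + 2)·f(k+1) − (k + 4)·f(k) − (k - 1) = 0.
Degrees (1,1,1) ⇒ d ≤ 2.
Solving with deg f ≤ 2: f(k) = k*(k - 7)/12.
R(k) = B(k−1)·f(k)/C(k) = k*(k - 7)*(k + 4)/(12*(k - 1)); s_k = R·t_k = k*(k - 7)/(3*(k + 2)*(k + 3)).
Verify: 4*(k - 1)/(k**3 + 9*k**2 + 26*k + 24) matches t_k.
s_(n+1) = (n**2 - 5*n - 6)/(3*(n**2 + 7*n + 12)) and s_(2) = -1/6, so S(n) = n*(n - 1)/(2*(n**2 + 7*n + 12)).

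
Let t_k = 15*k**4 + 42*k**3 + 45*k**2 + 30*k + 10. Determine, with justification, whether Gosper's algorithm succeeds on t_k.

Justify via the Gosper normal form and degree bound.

Yes. s_k = k*(3*k**4 + 3*k**3 - k**2 + 3*k + 2).

The ratio is (15*k**4 + 102*k**3 + 261*k**2 + 306*k + 142)/(15*k**4 + 42*k**3 + 45*k**2 + 30*k + 10).
Factor: A=1; B=1; C=k**4 + 14*k**3/5 + 3*k**2 + 2*k + 2/3.
Key eq: (1)·f(k+1) = (1)·f(k) + (k**4 + 14*k**3/5 + 3*k**2 + 2*k + 2/3).
d = 5 from the (0,0,4) case.
Solve for f: f(k) = k*(3*k**4 + 3*k**3 - k**2 + 3*k + 2)/15 (degree 5 ≤ 5).
Certificate R = B(k−1)f/C = k*(3*k**4 + 3*k**3 - k**2 + 3*k + 2)/(15*k**4 + 42*k**3 + 45*k**2 + 30*k + 10) gives s_k = k*(3*k**4 + 3*k**3 - k**2 + 3*k + 2).
Δs = 15*k**4 + 42*k**3 + 45*k**2 + 30*k + 10, as required.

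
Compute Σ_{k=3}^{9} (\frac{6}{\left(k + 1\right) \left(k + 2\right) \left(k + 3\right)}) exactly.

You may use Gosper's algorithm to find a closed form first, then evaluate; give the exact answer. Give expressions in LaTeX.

r(k) = (k + 1)/(k + 4) after simplifying.
So A=k + 1 and B=k + 4, with C=1.
Set up (k + 1)·f(k+1) − (k + 3)·f(k) − (1) = 0.
Degrees (1,1,0) ⇒ d ≤ 2.
A polynomial solution: f(k) = k*(k + 3)/4.
Certificate R = B(k−1)f/C = k*(k + 3)**2/4 gives s_k = 3*k*(k + 3)/(2*(k + 1)*(k + 2)).
Δs = 6/(k**3 + 6*k**2 + 11*k + 6), as required.
Telescoping: Σ = s_(10) − s_(3) = 65/44 − (27/20) = 7/55.

Σ = 7/55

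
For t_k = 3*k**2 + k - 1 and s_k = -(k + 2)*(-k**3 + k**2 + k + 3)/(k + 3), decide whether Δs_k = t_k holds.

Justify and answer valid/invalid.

s_(k+1) = -(k + 3)*(k - (k + 1)**3 + (k + 1)**2 + 4)/(k + 4)
s_(k+1) − s_k = (3*k**4 + 20*k**3 + 31*k**2 + 2*k - 12)/(k**2 + 7*k + 12)
(s_(k+1) − s_k) − t_k = k*(-2*k**2 - 11*k - 3)/(k**2 + 7*k + 12)

Invalid: residual k*(-2*k**2 - 11*k - 3)/(k**2 + 7*k + 12) ≠ 0.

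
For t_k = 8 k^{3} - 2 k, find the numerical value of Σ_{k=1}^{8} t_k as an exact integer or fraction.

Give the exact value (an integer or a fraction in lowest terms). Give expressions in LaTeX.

Σ = 10296

The ratio is (2*k**2 + 5*k + 3)/(k*(2*k - 1)).
Take A(k)=1, B(k)=1, C(k)=k**3 - k/4.
f must satisfy (1)·f(k+1) − (1)·f(k) = k**3 - k/4.
d = 4 from the (0,0,3) case.
Coefficient equations give f(k) = k*(k - 1)*(2*k**2 - 2*k - 1)/8.
So s_k = (B(k−1)f/C)·t_k = ((k - 1)*(2*k**2 - 2*k - 1)/(2*(2*k - 1)*(2*k + 1)))·t_k = k*(2*k**3 - 4*k**2 + k + 1).
Check: Δs_k = 8*k**3 - 2*k. ✓
Telescoping: Σ = s_(9) − s_(1) = 10296 − (0) = 10296.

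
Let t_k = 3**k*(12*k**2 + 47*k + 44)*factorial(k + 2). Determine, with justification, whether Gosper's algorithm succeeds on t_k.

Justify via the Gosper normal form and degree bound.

Ratio r(k) = 3*(12*k**3 + 107*k**2 + 316*k + 309)/(12*k**2 + 47*k + 44).
Take A(k)=3*k + 9, B(k)=1, C(k)=k**2 + 47*k/12 + 11/3.
Need (3*k + 9)·f(k+1) − (1)·f(k) = k**2 + 47*k/12 + 11/3.
deg f ≤ 1 (via 1,0,2).
Solve for f: f(k) = (4*k + 1)/12 (degree 1 ≤ 1).
So s_k = (B(k−1)f/C)·t_k = ((4*k + 1)/(12*k**2 + 47*k + 44))·t_k = 3**k*(4*k + 1)*factorial(k + 2).
Check: Δs_k = 3**k*(12*k**2 + 47*k + 44)*factorial(k + 2). ✓

Yes. s_k = 3**k*(4*k + 1)*factorial(k + 2).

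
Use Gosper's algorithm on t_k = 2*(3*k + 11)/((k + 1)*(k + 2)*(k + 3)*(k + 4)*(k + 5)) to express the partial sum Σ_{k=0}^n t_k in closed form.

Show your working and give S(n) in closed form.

S(n) = (n**3 + 10*n**2 + 31*n + 22)/(4*(n**3 + 10*n**2 + 31*n + 30))

r(k) = (k + 1)*(3*k + 14)/((k + 6)*(3*k + 11)) after simplifying.
Normal form (A,B,C) = (k + 1, k + 6, k + 11/3).
Solve (k + 1)·f(k+1) − (k + 5)·f(k) = k + 11/3.
d = 4 from the (1,1,1) case.
Coefficient equations give f(k) = k*(k + 3)*(k**2 + 7*k + 14)/24.
Get s_k = R·t_k = k*(k**2 + 7*k + 14)/(4*(k**3 + 7*k**2 + 14*k + 8)) with R(k) = B(k−1)f(k)/C(k) = k*(k + 3)*(k + 5)*(k**2 + 7*k + 14)/(8*(3*k + 11)).
Verify: 2*(3*k + 11)/(k**5 + 15*k**4 + 85*k**3 + 225*k**2 + 274*k + 120) matches t_k.
Telescope: S(n) = s_(n+1) − s_(0) = (n**3 + 10*n**2 + 31*n + 22)/(4*(n**3 + 10*n**2 + 31*n + 30)) − (0) = (n**3 + 10*n**2 + 31*n + 22)/(4*(n**3 + 10*n**2 + 31*n + 30)).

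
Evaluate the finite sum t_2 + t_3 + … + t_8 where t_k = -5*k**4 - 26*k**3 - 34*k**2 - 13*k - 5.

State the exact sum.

The ratio is (5*k**4 + 46*k**3 + 142*k**2 + 179*k + 83)/(5*k**4 + 26*k**3 + 34*k**2 + 13*k + 5).
Factor: A=1; B=1; C=k**4 + 26*k**3/5 + 34*k**2/5 + 13*k/5 + 1.
Solve (1)·f(k+1) − (1)·f(k) = k**4 + 26*k**3/5 + 34*k**2/5 + 13*k/5 + 1.
Degrees (0,0,4) ⇒ d ≤ 5.
Match coefficients ⇒ f(k) = k*(k**4 + 4*k**3 - 4*k + 4)/5.
Get s_k = R·t_k = k*(-k**4 - 4*k**3 + 4*k - 4) with R(k) = B(k−1)f(k)/C(k) = k*(k**4 + 4*k**3 - 4*k + 4)/(5*k**4 + 26*k**3 + 34*k**2 + 13*k + 5).
s_(k+1) − s_k = -5*k**4 - 26*k**3 - 34*k**2 - 13*k - 5 = t_k.
Sum = s_(9) − s_(2); s_(9) = -85005, s_(2) = -88 ⇒ -84917.

Σ = -84917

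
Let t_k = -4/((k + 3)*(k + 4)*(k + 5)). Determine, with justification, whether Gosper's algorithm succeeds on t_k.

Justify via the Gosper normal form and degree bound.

Yes. s_k = k*(-k - 7)/(6*(k + 3)*(k + 4)).

Ratio r(k) = (k + 3)/(k + 6).
Gosper form: A/B · C(k+1)/C(k) with A=k + 3, B=k + 6, C=1.
f must satisfy (k + 3)·f(k+1) − (k + 5)·f(k) = 1.
d = 2 from the (1,1,0) case.
Solving with deg f ≤ 2: f(k) = k*(k + 7)/24.
So s_k = (B(k−1)f/C)·t_k = (k*(k + 5)*(k + 7)/24)·t_k = k*(-k - 7)/(6*(k + 3)*(k + 4)).
s_(k+1) − s_k = -4/(k**3 + 12*k**2 + 47*k + 60) = t_k.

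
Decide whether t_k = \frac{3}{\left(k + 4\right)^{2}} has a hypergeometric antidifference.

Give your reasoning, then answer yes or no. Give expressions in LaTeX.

Compute t_(k+1)/t_k: get (k + 4)**2/(k + 5)**2.
Normal form (A,B,C) = (k**2 + 8*k + 16, k**2 + 10*k + 25, 1).
Key eq: (k**2 + 8*k + 16)·f(k+1) = (k**2 + 8*k + 16)·f(k) + (1).
Bound: deg f ≤ 0.
Generic f = c0 gives residual -1; -1 = 0 cannot hold, so t_k is not Gosper-summable.

No — key equation has no polynomial f.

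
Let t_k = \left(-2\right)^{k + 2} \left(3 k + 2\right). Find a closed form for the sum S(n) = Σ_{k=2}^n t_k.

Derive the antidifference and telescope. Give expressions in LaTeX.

t_(k+1)/t_k = 2*(-3*k - 5)/(3*k + 2).
A = -2, B = 1, C = k + 2/3.
Need (-2)·f(k+1) − (1)·f(k) = k + 2/3.
deg f ≤ 1 (via 0,0,1).
Solve for f: f(k) = -k/3 (degree 1 ≤ 1).
Certificate R = B(k−1)f/C = -k/(3*k + 2) gives s_k = -(-2)**(k + 2)*k.
Verify: (-2)**(k + 2)*(3*k + 2) matches t_k.
Evaluate: s_(n+1) = 8*(-2)**n*(n + 1); subtract s_(2) = -32 ⇒ S(n) = 8*(-2)**n*n + 8*(-2)**n + 32.

S(n) = 8 \left(-2\right)^{n} n + 8 \left(-2\right)^{n} + 32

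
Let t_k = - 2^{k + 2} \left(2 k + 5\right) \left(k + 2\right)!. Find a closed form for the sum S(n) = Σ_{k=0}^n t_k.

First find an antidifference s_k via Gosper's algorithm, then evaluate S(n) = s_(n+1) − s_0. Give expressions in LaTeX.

S(n) = - 8 \cdot 2^{n} \left(n + 3\right)! + 8

Compute t_(k+1)/t_k: get 2*(k + 3)*(2*k + 7)/(2*k + 5).
Gosper form: A/B · C(k+1)/C(k) with A=2*k + 6, B=1, C=k + 5/2.
Need (2*k + 6)·f(k+1) − (1)·f(k) = k + 5/2.
From deg A=1, deg B=0, deg C=1: d=0.
Solve for f: f(k) = 1/2 (degree 0 ≤ 0).
Get s_k = R·t_k = -2**(k + 2)*factorial(k + 2) with R(k) = B(k−1)f(k)/C(k) = 1/(2*k + 5).
Check: Δs_k = -2**(k + 2)*(2*k + 5)*factorial(k + 2). ✓
Telescope: S(n) = s_(n+1) − s_(0) = -2**(n + 3)*factorial(n + 3) − (-8) = -8*2**n*factorial(n + 3) + 8.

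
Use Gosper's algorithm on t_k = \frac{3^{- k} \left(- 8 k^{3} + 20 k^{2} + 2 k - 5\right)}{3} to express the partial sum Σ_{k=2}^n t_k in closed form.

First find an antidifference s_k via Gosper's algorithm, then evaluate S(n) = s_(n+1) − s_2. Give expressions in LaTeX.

t_(k+1)/t_k = (4*k**2 - 9)/(3*(4*k**2 - 12*k + 5)).
A = 1/3, B = 1, C = k**3 - 5*k**2/2 - k/4 + 5/8.
Need (1/3)·f(k+1) − (1)·f(k) = k**3 - 5*k**2/2 - k/4 + 5/8.
Bound: deg f ≤ 3.
A polynomial solution: f(k) = -3*(4*k**3 - 4*k**2 + k + 3)/8.
Certificate R = B(k−1)f/C = -3*(4*k**3 - 4*k**2 + k + 3)/((2*k - 5)*(2*k - 1)*(2*k + 1)) gives s_k = (4*k**3 - 4*k**2 + k + 3)/3**k.
Check: Δs_k = (-8*k**3 + 20*k**2 + 2*k - 5)/(3*3**k). ✓
Evaluate: s_(n+1) = 3**(-n - 1)*(4*n**3 + 8*n**2 + 5*n + 4); subtract s_(2) = 7/3 ⇒ S(n) = 3**(-n - 1)*(-7*3**n + 4*n**3 + 8*n**2 + 5*n + 4).

S(n) = 3^{- n - 1} \left(- 7 \cdot 3^{n} + 4 n^{3} + 8 n^{2} + 5 n + 4\right)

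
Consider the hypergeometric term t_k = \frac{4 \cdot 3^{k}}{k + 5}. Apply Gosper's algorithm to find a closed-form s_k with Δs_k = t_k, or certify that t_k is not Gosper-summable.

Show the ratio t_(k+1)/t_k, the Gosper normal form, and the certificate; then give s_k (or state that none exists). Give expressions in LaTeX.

t_(k+1)/t_k = 3*(k + 5)/(k + 6).
A = 3*k + 15, B = k + 6, C = 1.
Solve (3*k + 15)·f(k+1) − (k + 5)·f(k) = 1.
Degrees (1,1,0) ⇒ d ≤ -1.
d = -1 < 0 ⇒ no nonzero polynomial f; not summable.

none — t_k is not Gosper-summable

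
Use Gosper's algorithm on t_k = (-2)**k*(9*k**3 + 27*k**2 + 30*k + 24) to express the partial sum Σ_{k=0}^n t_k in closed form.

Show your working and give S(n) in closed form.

The ratio is 2*(-3*k**3 - 18*k**2 - 37*k - 30)/(3*k**3 + 9*k**2 + 10*k + 8).
So A=-2 and B=1, with C=k**3 + 3*k**2 + 10*k/3 + 8/3.
f must satisfy (-2)·f(k+1) − (1)·f(k) = k**3 + 3*k**2 + 10*k/3 + 8/3.
From deg A=0, deg B=0, deg C=3: d=3.
Solve for f: f(k) = -(3*k**3 + 3*k**2 + 4)/9 (degree 3 ≤ 3).
Then R = B(k−1)f/C = -(3*k**3 + 3*k**2 + 4)/(3*(k + 2)*(3*k**2 + 3*k + 4)), so s_k = R(k)·t_k = (-2)**k*(-3*k**3 - 3*k**2 - 4).
s_(k+1) − s_k = (-2)**k*(9*k**3 + 27*k**2 + 30*k + 24) = t_k.
s_(n+1) = 2*(-2)**n*(3*n**3 + 12*n**2 + 15*n + 10) and s_(0) = -4, so S(n) = 6*(-2)**n*n**3 + 24*(-2)**n*n**2 + 30*(-2)**n*n + 20*(-2)**n + 4.

S(n) = 6*(-2)**n*n**3 + 24*(-2)**n*n**2 + 30*(-2)**n*n + 20*(-2)**n + 4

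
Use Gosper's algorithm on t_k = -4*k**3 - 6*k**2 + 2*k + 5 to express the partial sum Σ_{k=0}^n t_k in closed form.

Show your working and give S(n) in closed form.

Ratio r(k) = (4*k**3 + 18*k**2 + 22*k + 3)/(4*k**3 + 6*k**2 - 2*k - 5).
A = 1, B = 1, C = k**3 + 3*k**2/2 - k/2 - 5/4.
f must satisfy (1)·f(k+1) − (1)·f(k) = k**3 + 3*k**2/2 - k/2 - 5/4.
deg f ≤ 4 (via 0,0,3).
Solve for f: f(k) = k*(k**3 - 3*k - 3)/4 (degree 4 ≤ 4).
Then R = B(k−1)f/C = k*(k**3 - 3*k - 3)/(4*k**3 + 6*k**2 - 2*k - 5), so s_k = R(k)·t_k = k*(-k**3 + 3*k + 3).
s_(k+1) − s_k = -4*k**3 - 6*k**2 + 2*k + 5 = t_k.
Telescope: S(n) = s_(n+1) − s_(0) = -n**4 - 4*n**3 - 3*n**2 + 5*n + 5 − (0) = -n**4 - 4*n**3 - 3*n**2 + 5*n + 5.

S(n) = -n**4 - 4*n**3 - 3*n**2 + 5*n + 5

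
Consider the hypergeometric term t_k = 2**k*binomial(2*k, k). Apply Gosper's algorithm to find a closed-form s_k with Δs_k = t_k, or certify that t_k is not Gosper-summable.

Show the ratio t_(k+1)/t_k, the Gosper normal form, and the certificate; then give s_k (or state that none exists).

none — t_k is not Gosper-summable

The ratio is 4*(2*k + 1)/(k + 1).
Take A(k)=8*k + 4, B(k)=k + 1, C(k)=1.
Solve (8*k + 4)·f(k+1) − (k)·f(k) = 1.
Degrees (1,1,0) ⇒ d ≤ -1.
deg f ≤ -1 is impossible — no certificate.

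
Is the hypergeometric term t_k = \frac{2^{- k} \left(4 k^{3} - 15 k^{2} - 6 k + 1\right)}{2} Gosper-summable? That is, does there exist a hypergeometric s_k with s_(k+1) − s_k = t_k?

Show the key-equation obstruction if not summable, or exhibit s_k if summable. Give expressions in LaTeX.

Yes. s_k = 2^{- k} \left(- 4 k^{3} + 3 k^{2} - 2\right).

t_(k+1)/t_k = (4*k**3 - 3*k**2 - 24*k - 16)/(2*(4*k**3 - 15*k**2 - 6*k + 1)).
Take A(k)=1/2, B(k)=1, C(k)=k**3 - 15*k**2/4 - 3*k/2 + 1/4.
Solve (1/2)·f(k+1) − (1)·f(k) = k**3 - 15*k**2/4 - 3*k/2 + 1/4.
Bound: deg f ≤ 3.
A polynomial solution: f(k) = -(4*k**3 - 3*k**2 + 2)/2.
Then R = B(k−1)f/C = -2*(4*k**3 - 3*k**2 + 2)/(4*k**3 - 15*k**2 - 6*k + 1), so s_k = R(k)·t_k = (-4*k**3 + 3*k**2 - 2)/2**k.
Check: Δs_k = (4*k**3 - 15*k**2 - 6*k + 1)/(2*2**k). ✓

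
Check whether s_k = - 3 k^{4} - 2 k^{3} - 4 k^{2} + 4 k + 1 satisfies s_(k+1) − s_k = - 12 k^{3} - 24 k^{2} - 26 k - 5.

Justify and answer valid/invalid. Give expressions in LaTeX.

s_(k+1) = -3*k**4 - 14*k**3 - 28*k**2 - 22*k - 4
s_(k+1) − s_k = -12*k**3 - 24*k**2 - 26*k - 5
(s_(k+1) − s_k) − t_k = 0

valid (s_(k+1) − s_k reduces to t_k)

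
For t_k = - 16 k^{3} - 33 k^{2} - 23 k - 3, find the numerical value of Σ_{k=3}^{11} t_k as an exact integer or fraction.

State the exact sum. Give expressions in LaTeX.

Σ = -87561

Step 1: r(k) = (16*k**3 + 81*k**2 + 137*k + 75)/(16*k**3 + 33*k**2 + 23*k + 3).
Take A(k)=1, B(k)=1, C(k)=k**3 + 33*k**2/16 + 23*k/16 + 3/16.
Key eq: (1)·f(k+1) = (1)·f(k) + (k**3 + 33*k**2/16 + 23*k/16 + 3/16).
deg f ≤ 4 (via 0,0,3).
A polynomial solution: f(k) = k*(4*k**3 + 3*k**2 - k - 3)/16.
So s_k = (B(k−1)f/C)·t_k = (k*(4*k**3 + 3*k**2 - k - 3)/(16*k**3 + 33*k**2 + 23*k + 3))·t_k = k*(-4*k**3 - 3*k**2 + k + 3).
Check: Δs_k = -16*k**3 - 33*k**2 - 23*k - 3. ✓
Telescoping: Σ = s_(12) − s_(3) = -87948 − (-387) = -87561.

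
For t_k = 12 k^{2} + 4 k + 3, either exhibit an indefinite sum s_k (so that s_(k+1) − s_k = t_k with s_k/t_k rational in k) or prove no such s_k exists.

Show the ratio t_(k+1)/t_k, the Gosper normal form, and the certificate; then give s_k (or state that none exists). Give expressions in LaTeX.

Compute t_(k+1)/t_k: get (12*k**2 + 28*k + 19)/(12*k**2 + 4*k + 3).
Factor: A=1; B=1; C=k**2 + k/3 + 1/4.
Set up (1)·f(k+1) − (1)·f(k) − (k**2 + k/3 + 1/4) = 0.
From deg A=0, deg B=0, deg C=2: d=3.
Coefficient equations give f(k) = k*(4*k**2 - 4*k + 3)/12.
R(k) = B(k−1)·f(k)/C(k) = k*(4*k**2 - 4*k + 3)/(12*k**2 + 4*k + 3); s_k = R·t_k = k*(4*k**2 - 4*k + 3).
Check: Δs_k = 12*k**2 + 4*k + 3. ✓

s_k = k \left(4 k^{2} - 4 k + 3\right)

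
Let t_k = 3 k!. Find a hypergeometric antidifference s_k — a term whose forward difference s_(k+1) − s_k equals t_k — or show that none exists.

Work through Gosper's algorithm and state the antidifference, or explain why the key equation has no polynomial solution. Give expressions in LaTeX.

The ratio is k + 1.
Gosper form: A/B · C(k+1)/C(k) with A=k + 1, B=1, C=1.
Solve (k + 1)·f(k+1) − (1)·f(k) = 1.
Bound: deg f ≤ -1.
d = -1 < 0 ⇒ no nonzero polynomial f; not summable.

none — t_k is not Gosper-summable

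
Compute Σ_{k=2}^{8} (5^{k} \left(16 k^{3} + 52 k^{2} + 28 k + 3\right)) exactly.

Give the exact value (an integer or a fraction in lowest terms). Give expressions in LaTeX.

Σ = 5330077625

The ratio is 5*(16*k**3 + 100*k**2 + 180*k + 99)/(16*k**3 + 52*k**2 + 28*k + 3).
Take A(k)=5, B(k)=1, C(k)=k**3 + 13*k**2/4 + 7*k/4 + 3/16.
f must satisfy (5)·f(k+1) − (1)·f(k) = k**3 + 13*k**2/4 + 7*k/4 + 3/16.
d = 3 from the (0,0,3) case.
Solve for f: f(k) = (4*k**3 - 2*k**2 - 3*k + 2)/16 (degree 3 ≤ 3).
Get s_k = R·t_k = 5**k*(4*k**3 - 2*k**2 - 3*k + 2) with R(k) = B(k−1)f(k)/C(k) = (4*k**3 - 2*k**2 - 3*k + 2)/((2*k + 1)*(8*k**2 + 22*k + 3)).
Verify: 5**k*(16*k**3 + 52*k**2 + 28*k + 3) matches t_k.
Evaluate s at k=9 and k=2: 5330078125 and 500; difference 5330077625.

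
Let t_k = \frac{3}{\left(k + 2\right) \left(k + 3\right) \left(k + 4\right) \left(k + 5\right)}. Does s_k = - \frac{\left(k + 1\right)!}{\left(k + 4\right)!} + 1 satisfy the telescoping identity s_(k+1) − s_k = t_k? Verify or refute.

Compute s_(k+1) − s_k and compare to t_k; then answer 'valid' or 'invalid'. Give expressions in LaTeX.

s_(k+1) = -factorial(k + 2)/factorial(k + 5) + 1
s_(k+1) − s_k = 3/((k + 2)*(k + 3)*(k + 4)*(k + 5))
(s_(k+1) − s_k) − t_k = 0

valid; difference matches t_k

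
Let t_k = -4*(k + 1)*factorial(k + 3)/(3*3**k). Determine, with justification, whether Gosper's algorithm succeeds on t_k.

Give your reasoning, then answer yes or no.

The ratio is (k + 2)*(k + 4)/(3*(k + 1)).
Normal form (A,B,C) = (k/3 + 4/3, 1, k + 1).
Set up (k/3 + 4/3)·f(k+1) − (1)·f(k) − (k + 1) = 0.
Degrees (1,0,1) ⇒ d ≤ 0.
Solve for f: f(k) = 3 (degree 0 ≤ 0).
R(k) = B(k−1)·f(k)/C(k) = 3/(k + 1); s_k = R·t_k = -4*factorial(k + 3)/3**k.
s_(k+1) − s_k = -4*(k + 1)*factorial(k + 3)/(3*3**k) = t_k.

Yes. s_k = -4*factorial(k + 3)/3**k.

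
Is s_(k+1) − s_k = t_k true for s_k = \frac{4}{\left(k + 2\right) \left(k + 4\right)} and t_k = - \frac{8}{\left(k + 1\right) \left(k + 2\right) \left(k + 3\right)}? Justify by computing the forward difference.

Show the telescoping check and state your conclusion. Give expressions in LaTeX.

Invalid: residual \frac{12 \left(3 k + 11\right)}{k^{5} + 15 k^{4} + 85 k^{3} + 225 k^{2} + 274 k + 120} ≠ 0.

s_(k+1) = 4/((k + 3)*(k + 5))
s_(k+1) − s_k = 4*(-2*k - 7)/(k**4 + 14*k**3 + 71*k**2 + 154*k + 120)
(s_(k+1) − s_k) − t_k = 12*(3*k + 11)/(k**5 + 15*k**4 + 85*k**3 + 225*k**2 + 274*k + 120)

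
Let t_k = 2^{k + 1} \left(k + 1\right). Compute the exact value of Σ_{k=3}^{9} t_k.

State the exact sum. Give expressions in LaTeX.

Compute t_(k+1)/t_k: get 2*(k + 2)/(k + 1).
Normal form (A,B,C) = (2, 1, k + 1).
Need (2)·f(k+1) − (1)·f(k) = k + 1.
Bound: deg f ≤ 1.
Match coefficients ⇒ f(k) = k - 1.
So s_k = (B(k−1)f/C)·t_k = ((k - 1)/(k + 1))·t_k = 2**(k + 1)*(k - 1).
Check: Δs_k = 2**(k + 1)*(k + 1). ✓
Telescoping: Σ = s_(10) − s_(3) = 18432 − (32) = 18400.

Σ = 18400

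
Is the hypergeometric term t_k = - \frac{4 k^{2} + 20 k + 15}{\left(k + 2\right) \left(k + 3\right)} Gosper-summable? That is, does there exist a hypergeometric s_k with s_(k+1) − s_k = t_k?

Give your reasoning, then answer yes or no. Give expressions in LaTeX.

Yes. s_k = \frac{k \left(- 8 k - 7\right)}{2 \left(k + 2\right)}.

Step 1: r(k) = (k + 2)*(20*k + 4*(k + 1)**2 + 35)/((k + 4)*(4*k**2 + 20*k + 15)).
So A=k + 2 and B=k + 4, with C=k**2 + 5*k + 15/4.
Key eq: (k + 2)·f(k+1) = (k + 3)·f(k) + (k**2 + 5*k + 15/4).
d = 2 from the (1,1,2) case.
Match coefficients ⇒ f(k) = k*(8*k + 7)/8.
Certificate R = B(k−1)f/C = k*(k + 3)*(8*k + 7)/(2*(4*k**2 + 20*k + 15)) gives s_k = k*(-8*k - 7)/(2*(k + 2)).
Check: Δs_k = (-4*k**2 - 20*k - 15)/(k**2 + 5*k + 6). ✓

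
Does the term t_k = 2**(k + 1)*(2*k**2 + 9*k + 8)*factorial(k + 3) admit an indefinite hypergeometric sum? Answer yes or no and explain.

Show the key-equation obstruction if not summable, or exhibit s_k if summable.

Yes. s_k = 2**(k + 1)*k*factorial(k + 3).

Ratio r(k) = 2*(2*k**3 + 21*k**2 + 71*k + 76)/(2*k**2 + 9*k + 8).
So A=2*k + 8 and B=1, with C=k**2 + 9*k/2 + 4.
Key eq: (2*k + 8)·f(k+1) = (1)·f(k) + (k**2 + 9*k/2 + 4).
deg f ≤ 1 (via 1,0,2).
A polynomial solution: f(k) = k/2.
Get s_k = R·t_k = 2**(k + 1)*k*factorial(k + 3) with R(k) = B(k−1)f(k)/C(k) = k/(2*k**2 + 9*k + 8).
s_(k+1) − s_k = 2**(k + 1)*(2*k**2 + 9*k + 8)*factorial(k + 3) = t_k.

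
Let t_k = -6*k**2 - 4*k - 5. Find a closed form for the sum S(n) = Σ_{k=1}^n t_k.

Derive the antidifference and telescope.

The ratio is (6*k**2 + 16*k + 15)/(6*k**2 + 4*k + 5).
A = 1, B = 1, C = k**2 + 2*k/3 + 5/6.
f must satisfy (1)·f(k+1) − (1)·f(k) = k**2 + 2*k/3 + 5/6.
From deg A=0, deg B=0, deg C=2: d=3.
Match coefficients ⇒ f(k) = k*(2*k**2 - k + 4)/6.
Then R = B(k−1)f/C = k*(2*k**2 - k + 4)/(6*k**2 + 4*k + 5), so s_k = R(k)·t_k = k*(-2*k**2 + k - 4).
Check: Δs_k = -6*k**2 - 4*k - 5. ✓
Σ_(k=1)^n t_k = s_(n+1) − s_(1) = (-2*n**3 - 5*n**2 - 8*n - 5) − (-5), i.e. n*(-2*n**2 - 5*n - 8).

S(n) = n*(-2*n**2 - 5*n - 8)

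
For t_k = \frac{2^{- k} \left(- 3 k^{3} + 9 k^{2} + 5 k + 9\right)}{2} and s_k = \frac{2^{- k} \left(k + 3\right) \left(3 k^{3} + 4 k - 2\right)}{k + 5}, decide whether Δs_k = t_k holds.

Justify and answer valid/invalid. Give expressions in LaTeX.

Invalid: residual \frac{2^{- k} \left(3 k^{4} + 12 k^{3} - 50 k^{2} - 26 k - 49\right)}{k^{2} + 11 k + 30} ≠ 0.

s_(k+1) = (k + 4)*(4*k + 3*(k + 1)**3 + 2)/(2*2**k*(k + 6))
s_(k+1) − s_k = (-3*k**5 - 18*k**4 + 38*k**3 + 234*k**2 + 197*k + 172)/(2*2**k*(k**2 + 11*k + 30))
(s_(k+1) − s_k) − t_k = (3*k**4 + 12*k**3 - 50*k**2 - 26*k - 49)/(2**k*(k**2 + 11*k + 30))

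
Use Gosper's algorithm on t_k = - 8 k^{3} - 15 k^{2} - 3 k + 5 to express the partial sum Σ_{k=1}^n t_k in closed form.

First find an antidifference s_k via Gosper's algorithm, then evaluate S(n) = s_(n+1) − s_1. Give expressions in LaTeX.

Ratio r(k) = (8*k**3 + 39*k**2 + 57*k + 21)/(8*k**3 + 15*k**2 + 3*k - 5).
Factor: A=1; B=1; C=k**3 + 15*k**2/8 + 3*k/8 - 5/8.
Need (1)·f(k+1) − (1)·f(k) = k**3 + 15*k**2/8 + 3*k/8 - 5/8.
Bound: deg f ≤ 4.
Solve for f: f(k) = k*(2*k**3 + k**2 - 4*k - 4)/8 (degree 4 ≤ 4).
Then R = B(k−1)f/C = k*(2*k**3 + k**2 - 4*k - 4)/(8*k**3 + 15*k**2 + 3*k - 5), so s_k = R(k)·t_k = k*(-2*k**3 - k**2 + 4*k + 4).
s_(k+1) − s_k = -8*k**3 - 15*k**2 - 3*k + 5 = t_k.
Σ_(k=1)^n t_k = s_(n+1) − s_(1) = (-2*n**4 - 9*n**3 - 11*n**2 + n + 5) − (5), i.e. n*(-2*n**3 - 9*n**2 - 11*n + 1).

S(n) = n \left(- 2 n^{3} - 9 n^{2} - 11 n + 1\right)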